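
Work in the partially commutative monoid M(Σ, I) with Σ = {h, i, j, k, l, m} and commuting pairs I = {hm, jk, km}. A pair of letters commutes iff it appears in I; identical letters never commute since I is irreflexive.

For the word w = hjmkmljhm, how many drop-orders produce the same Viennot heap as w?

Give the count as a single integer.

8

0(h) covers ∅
1(j) covers 0:h
2(m) covers 1:j
3(k) covers 0:h
4(m) covers 2:m
5(l) covers 3:k, 4:m
6(j) covers 5:l
7(h) covers 6:j
8(m) covers 6:j
floor of heap: 0:h
completions by unplaced set U, small U first (add the entries for U minus each lowest piece of U):
  |U|=1: {7}:1  {8}:1
  |U|=2: {7,8}:2
  |U|=3: {6,7,8}:2
  |U|=4: {5,6,7,8}:2
  |U|=5: {3,5,6,7,8}:2  {4,5,6,7,8}:2
  |U|=6: {2,4,5,6,7,8}:2  {3,4,5,6,7,8}:4
  |U|=7: {1,2,4,5,6,7,8}:2  {2,3,4,5,6,7,8}:6
  start at 0(h): 8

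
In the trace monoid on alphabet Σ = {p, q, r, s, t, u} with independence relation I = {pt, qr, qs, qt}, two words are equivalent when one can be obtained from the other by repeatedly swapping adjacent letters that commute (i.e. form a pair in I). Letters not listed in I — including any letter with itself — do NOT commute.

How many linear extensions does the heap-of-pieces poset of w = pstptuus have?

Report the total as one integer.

#0=p has no predecessor
#1=s depends on [0:p]
#2=t depends on [1:s]
#3=p depends on [1:s]
#4=t depends on [2:t]
#5=u depends on [3:p, 4:t]
#6=u depends on [5:u]
#7=s depends on [6:u]
sources: [0:p]
N(rest) = Σ N(rest − s) over sources s of rest; N(one piece) = 1:
  size 1 → [7]=1
  size 2 → [6,7]=1
  size 3 → [5,6,7]=1
  size 4 → [3,5,6,7]=1  [4,5,6,7]=1
  size 5 → [2,4,5,6,7]=1  [3,4,5,6,7]=2
  size 6 → [2,3,4,5,6,7]=3
  first=0(p) contributes 3

3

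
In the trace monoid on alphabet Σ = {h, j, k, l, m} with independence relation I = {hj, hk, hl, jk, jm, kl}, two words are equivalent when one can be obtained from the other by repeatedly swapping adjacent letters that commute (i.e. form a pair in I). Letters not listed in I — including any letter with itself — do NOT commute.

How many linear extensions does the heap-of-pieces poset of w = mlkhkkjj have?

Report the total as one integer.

140

#0=m has no predecessor
#1=l depends on [0:m]
#2=k depends on [0:m]
#3=h depends on [0:m]
#4=k depends on [2:k]
#5=k depends on [4:k]
#6=j depends on [1:l]
#7=j depends on [6:j]
sources: [0:m]
N(rest) = Σ N(rest − s) over sources s of rest; N(one piece) = 1:
  size 1 → [3]=1  [5]=1  [7]=1
  size 2 → [3,5]=2  [3,7]=2  [4,5]=1  [5,7]=2  [6,7]=1
  size 3 → [1,6,7]=1  [2,4,5]=1  [3,4,5]=3  [3,5,7]=6  [3,6,7]=3  [4,5,7]=3  [5,6,7]=3
  size 4 → [1,3,6,7]=4  [1,5,6,7]=4  [2,3,4,5]=4  [2,4,5,7]=4  [3,4,5,7]=12  [3,5,6,7]=12  [4,5,6,7]=6
  size 5 → [1,3,5,6,7]=20  [1,4,5,6,7]=10  [2,3,4,5,7]=20  [2,4,5,6,7]=10  [3,4,5,6,7]=30
  size 6 → [1,2,4,5,6,7]=20  [1,3,4,5,6,7]=60  [2,3,4,5,6,7]=60
  first=0(m) contributes 140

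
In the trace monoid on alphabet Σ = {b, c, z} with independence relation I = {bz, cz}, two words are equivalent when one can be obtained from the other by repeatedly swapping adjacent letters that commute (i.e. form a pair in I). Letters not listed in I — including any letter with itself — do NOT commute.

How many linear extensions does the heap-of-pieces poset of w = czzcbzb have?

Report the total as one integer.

drop 0:c onto floor
drop 1:z onto floor
drop 2:z onto {1:z}
drop 3:c onto {0:c}
drop 4:b onto {3:c}
drop 5:z onto {2:z}
drop 6:b onto {4:b}
ground layer = {0:c, 1:z}
drop-orders for the pieces not yet dropped (sum over which currently-grounded one goes next):
  1 to go: {5} 1  {6} 1
  2 to go: {2,5} 1  {4,6} 1  {5,6} 2
  3 to go: {1,2,5} 1  {2,5,6} 3  {3,4,6} 1  {4,5,6} 3
  4 to go: {0,3,4,6} 1  {1,2,5,6} 4  {2,4,5,6} 6  {3,4,5,6} 4
  5 to go: {0,3,4,5,6} 5  {1,2,4,5,6} 10  {2,3,4,5,6} 10
  if 0:c drops first: 20 orders
  if 1:z drops first: 15 orders
heap linearizations: 35

35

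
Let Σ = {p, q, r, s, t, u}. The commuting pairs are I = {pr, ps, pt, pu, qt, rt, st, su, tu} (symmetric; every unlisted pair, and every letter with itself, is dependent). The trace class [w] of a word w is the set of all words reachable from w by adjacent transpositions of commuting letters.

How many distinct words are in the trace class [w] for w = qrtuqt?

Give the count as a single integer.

#0=q has no predecessor
#1=r depends on [0:q]
#2=t has no predecessor
#3=u depends on [1:r]
#4=q depends on [3:u]
#5=t depends on [2:t]
sources: [0:q, 2:t]
N(rest) = Σ N(rest − s) over sources s of rest; N(one piece) = 1:
  size 1 → [4]=1  [5]=1
  size 2 → [2,5]=1  [3,4]=1  [4,5]=2
  size 3 → [1,3,4]=1  [2,4,5]=3  [3,4,5]=3
  size 4 → [0,1,3,4]=1  [1,3,4,5]=4  [2,3,4,5]=6
  first=0(q) contributes 10
  first=2(t) contributes 5
|[w]| = 15

15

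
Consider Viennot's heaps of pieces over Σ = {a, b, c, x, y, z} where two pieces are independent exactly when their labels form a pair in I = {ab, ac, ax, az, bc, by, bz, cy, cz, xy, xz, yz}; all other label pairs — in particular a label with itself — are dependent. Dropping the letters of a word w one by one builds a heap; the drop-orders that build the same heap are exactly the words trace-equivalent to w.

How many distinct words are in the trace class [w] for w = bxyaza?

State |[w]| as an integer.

60

drop 0:b onto floor
drop 1:x onto {0:b}
drop 2:y onto floor
drop 3:a onto {2:y}
drop 4:z onto floor
drop 5:a onto {3:a}
ground layer = {0:b, 2:y, 4:z}
drop-orders for the pieces not yet dropped (sum over which currently-grounded one goes next):
  1 to go: {1} 1  {4} 1  {5} 1
  2 to go: {0,1} 1  {1,4} 2  {1,5} 2  {3,5} 1  {4,5} 2
  3 to go: {0,1,4} 3  {0,1,5} 3  {1,3,5} 3  {1,4,5} 6  {2,3,5} 1  {3,4,5} 3
  4 to go: {0,1,3,5} 6  {0,1,4,5} 12  {1,2,3,5} 4  {1,3,4,5} 12  {2,3,4,5} 4
  if 0:b drops first: 20 orders
  if 2:y drops first: 30 orders
  if 4:z drops first: 10 orders
heap linearizations: 60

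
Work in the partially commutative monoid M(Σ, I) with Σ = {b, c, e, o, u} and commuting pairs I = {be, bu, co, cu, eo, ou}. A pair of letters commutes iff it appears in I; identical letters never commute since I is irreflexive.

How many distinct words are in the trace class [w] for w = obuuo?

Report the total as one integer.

piece 0:o — minimal
piece 1:b rests on {0:o}
piece 2:u — minimal
piece 3:u rests on {2:u}
piece 4:o rests on {1:b}
minimal pieces: {0:o, 2:u}
ways to finish when only these pieces remain (= sum over removing one remaining piece with nothing left below it):
  1 left: {3}→1  {4}→1
  2 left: {1,4}→1  {2,3}→1  {3,4}→2
  3 left: {0,1,4}→1  {1,3,4}→3  {2,3,4}→3
  placing 0:o first → 6 extensions
  placing 2:u first → 4 extensions
total linear extensions = 10

10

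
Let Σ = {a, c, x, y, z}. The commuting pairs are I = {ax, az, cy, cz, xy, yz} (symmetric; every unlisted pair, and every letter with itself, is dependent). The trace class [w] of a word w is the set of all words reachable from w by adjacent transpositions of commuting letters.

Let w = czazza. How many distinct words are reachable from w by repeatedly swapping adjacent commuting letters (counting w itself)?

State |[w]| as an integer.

#0=c has no predecessor
#1=z has no predecessor
#2=a depends on [0:c]
#3=z depends on [1:z]
#4=z depends on [3:z]
#5=a depends on [2:a]
sources: [0:c, 1:z]
N(rest) = Σ N(rest − s) over sources s of rest; N(one piece) = 1:
  size 1 → [4]=1  [5]=1
  size 2 → [2,5]=1  [3,4]=1  [4,5]=2
  size 3 → [0,2,5]=1  [1,3,4]=1  [2,4,5]=3  [3,4,5]=3
  size 4 → [0,2,4,5]=4  [1,3,4,5]=4  [2,3,4,5]=6
  first=0(c) contributes 10
  first=1(z) contributes 10
|[w]| = 20

20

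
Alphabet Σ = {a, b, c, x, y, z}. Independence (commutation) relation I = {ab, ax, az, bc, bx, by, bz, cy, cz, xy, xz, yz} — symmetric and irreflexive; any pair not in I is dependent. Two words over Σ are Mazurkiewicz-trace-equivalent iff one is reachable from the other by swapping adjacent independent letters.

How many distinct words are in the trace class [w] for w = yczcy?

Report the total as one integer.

0(y) covers ∅
1(c) covers ∅
2(z) covers ∅
3(c) covers 1:c
4(y) covers 0:y
floor of heap: 0:y, 1:c, 2:z
completions by unplaced set U, small U first (add the entries for U minus each lowest piece of U):
  |U|=1: {2}:1  {3}:1  {4}:1
  |U|=2: {0,4}:1  {1,3}:1  {2,3}:2  {2,4}:2  {3,4}:2
  |U|=3: {0,2,4}:3  {0,3,4}:3  {1,2,3}:3  {1,3,4}:3  {2,3,4}:6
  start at 0(y): 12
  start at 1(c): 12
  start at 2(z): 6
sum over floor = 30

30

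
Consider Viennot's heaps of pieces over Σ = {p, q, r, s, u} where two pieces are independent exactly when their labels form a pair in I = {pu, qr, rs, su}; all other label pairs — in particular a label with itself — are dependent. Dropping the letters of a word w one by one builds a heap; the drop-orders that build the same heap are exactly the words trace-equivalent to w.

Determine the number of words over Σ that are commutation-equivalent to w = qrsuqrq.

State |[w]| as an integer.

#0=q has no predecessor
#1=r has no predecessor
#2=s depends on [0:q]
#3=u depends on [0:q, 1:r]
#4=q depends on [2:s, 3:u]
#5=r depends on [3:u]
#6=q depends on [4:q]
sources: [0:q, 1:r]
N(rest) = Σ N(rest − s) over sources s of rest; N(one piece) = 1:
  size 1 → [5]=1  [6]=1
  size 2 → [4,6]=1  [5,6]=2
  size 3 → [2,4,6]=1  [4,5,6]=3
  size 4 → [2,4,5,6]=4  [3,4,5,6]=3
  size 5 → [1,3,4,5,6]=3  [2,3,4,5,6]=7
  first=0(q) contributes 10
  first=1(r) contributes 7
|[w]| = 17

17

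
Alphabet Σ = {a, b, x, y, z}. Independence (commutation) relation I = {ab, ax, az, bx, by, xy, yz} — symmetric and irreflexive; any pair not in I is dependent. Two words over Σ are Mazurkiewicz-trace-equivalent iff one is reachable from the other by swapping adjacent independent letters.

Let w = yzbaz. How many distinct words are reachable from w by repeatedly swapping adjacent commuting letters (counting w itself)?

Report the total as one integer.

10

#0=y has no predecessor
#1=z has no predecessor
#2=b depends on [1:z]
#3=a depends on [0:y]
#4=z depends on [2:b]
sources: [0:y, 1:z]
N(rest) = Σ N(rest − s) over sources s of rest; N(one piece) = 1:
  size 1 → [3]=1  [4]=1
  size 2 → [0,3]=1  [2,4]=1  [3,4]=2
  size 3 → [0,3,4]=3  [1,2,4]=1  [2,3,4]=3
  first=0(y) contributes 4
  first=1(z) contributes 6
|[w]| = 10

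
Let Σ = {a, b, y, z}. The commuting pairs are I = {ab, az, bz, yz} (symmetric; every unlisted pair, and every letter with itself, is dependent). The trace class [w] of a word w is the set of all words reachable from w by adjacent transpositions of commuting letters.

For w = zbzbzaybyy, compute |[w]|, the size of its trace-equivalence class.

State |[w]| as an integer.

360

piece 0:z — minimal
piece 1:b — minimal
piece 2:z rests on {0:z}
piece 3:b rests on {1:b}
piece 4:z rests on {2:z}
piece 5:a — minimal
piece 6:y rests on {3:b, 5:a}
piece 7:b rests on {6:y}
piece 8:y rests on {7:b}
piece 9:y rests on {8:y}
minimal pieces: {0:z, 1:b, 5:a}
ways to finish when only these pieces remain (= sum over removing one remaining piece with nothing left below it):
  1 left: {4}→1  {9}→1
  2 left: {2,4}→1  {4,9}→2  {8,9}→1
  3 left: {0,2,4}→1  {2,4,9}→3  {4,8,9}→3  {7,8,9}→1
  4 left: {0,2,4,9}→4  {2,4,8,9}→6  {4,7,8,9}→4  {6,7,8,9}→1
  5 left: {0,2,4,8,9}→10  {2,4,7,8,9}→10  {3,6,7,8,9}→1  {4,6,7,8,9}→5  {5,6,7,8,9}→1
  6 left: {0,2,4,7,8,9}→20  {1,3,6,7,8,9}→1  {2,4,6,7,8,9}→15  {3,4,6,7,8,9}→6  {3,5,6,7,8,9}→2  {4,5,6,7,8,9}→6
  7 left: {0,2,4,6,7,8,9}→35  {1,3,4,6,7,8,9}→7  {1,3,5,6,7,8,9}→3  {2,3,4,6,7,8,9}→21  {2,4,5,6,7,8,9}→21  {3,4,5,6,7,8,9}→14
  8 left: {0,2,3,4,6,7,8,9}→56  {0,2,4,5,6,7,8,9}→56  {1,2,3,4,6,7,8,9}→28  {1,3,4,5,6,7,8,9}→24  {2,3,4,5,6,7,8,9}→56
  placing 0:z first → 108 extensions
  placing 1:b first → 168 extensions
  placing 5:a first → 84 extensions
total linear extensions = 360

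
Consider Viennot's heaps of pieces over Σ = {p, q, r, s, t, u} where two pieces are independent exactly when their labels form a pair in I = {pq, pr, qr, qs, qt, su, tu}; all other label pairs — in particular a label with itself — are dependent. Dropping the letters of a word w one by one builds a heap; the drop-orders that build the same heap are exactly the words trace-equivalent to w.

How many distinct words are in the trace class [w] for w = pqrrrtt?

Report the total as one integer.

0(p) covers ∅
1(q) covers ∅
2(r) covers ∅
3(r) covers 2:r
4(r) covers 3:r
5(t) covers 0:p, 4:r
6(t) covers 5:t
floor of heap: 0:p, 1:q, 2:r
completions by unplaced set U, small U first (add the entries for U minus each lowest piece of U):
  |U|=1: {1}:1  {6}:1
  |U|=2: {1,6}:2  {5,6}:1
  |U|=3: {0,5,6}:1  {1,5,6}:3  {4,5,6}:1
  |U|=4: {0,1,5,6}:4  {0,4,5,6}:2  {1,4,5,6}:4  {3,4,5,6}:1
  |U|=5: {0,1,4,5,6}:10  {0,3,4,5,6}:3  {1,3,4,5,6}:5  {2,3,4,5,6}:1
  start at 0(p): 6
  start at 1(q): 4
  start at 2(r): 18
sum over floor = 28

28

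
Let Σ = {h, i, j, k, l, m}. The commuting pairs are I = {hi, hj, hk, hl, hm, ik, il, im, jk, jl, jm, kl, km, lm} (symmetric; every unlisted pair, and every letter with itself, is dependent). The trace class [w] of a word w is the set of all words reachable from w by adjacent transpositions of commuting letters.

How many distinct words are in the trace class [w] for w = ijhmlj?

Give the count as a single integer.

120

0(i) covers ∅
1(j) covers 0:i
2(h) covers ∅
3(m) covers ∅
4(l) covers ∅
5(j) covers 1:j
floor of heap: 0:i, 2:h, 3:m, 4:l
completions by unplaced set U, small U first (add the entries for U minus each lowest piece of U):
  |U|=1: {2}:1  {3}:1  {4}:1  {5}:1
  |U|=2: {1,5}:1  {2,3}:2  {2,4}:2  {2,5}:2  {3,4}:2  {3,5}:2  {4,5}:2
  |U|=3: {0,1,5}:1  {1,2,5}:3  {1,3,5}:3  {1,4,5}:3  {2,3,4}:6  {2,3,5}:6  {2,4,5}:6  {3,4,5}:6
  |U|=4: {0,1,2,5}:4  {0,1,3,5}:4  {0,1,4,5}:4  {1,2,3,5}:12  {1,2,4,5}:12  {1,3,4,5}:12  {2,3,4,5}:24
  start at 0(i): 60
  start at 2(h): 20
  start at 3(m): 20
  start at 4(l): 20
sum over floor = 120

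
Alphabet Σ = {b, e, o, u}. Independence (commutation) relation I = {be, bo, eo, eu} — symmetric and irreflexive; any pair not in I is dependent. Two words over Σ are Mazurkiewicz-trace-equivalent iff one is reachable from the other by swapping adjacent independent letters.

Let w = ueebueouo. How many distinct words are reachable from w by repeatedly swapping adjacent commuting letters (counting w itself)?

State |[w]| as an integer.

84

0(u) covers ∅
1(e) covers ∅
2(e) covers 1:e
3(b) covers 0:u
4(u) covers 3:b
5(e) covers 2:e
6(o) covers 4:u
7(u) covers 6:o
8(o) covers 7:u
floor of heap: 0:u, 1:e
completions by unplaced set U, small U first (add the entries for U minus each lowest piece of U):
  |U|=1: {5}:1  {8}:1
  |U|=2: {2,5}:1  {5,8}:2  {7,8}:1
  |U|=3: {1,2,5}:1  {2,5,8}:3  {5,7,8}:3  {6,7,8}:1
  |U|=4: {1,2,5,8}:4  {2,5,7,8}:6  {4,6,7,8}:1  {5,6,7,8}:4
  |U|=5: {1,2,5,7,8}:10  {2,5,6,7,8}:10  {3,4,6,7,8}:1  {4,5,6,7,8}:5
  |U|=6: {0,3,4,6,7,8}:1  {1,2,5,6,7,8}:20  {2,4,5,6,7,8}:15  {3,4,5,6,7,8}:6
  |U|=7: {0,3,4,5,6,7,8}:7  {1,2,4,5,6,7,8}:35  {2,3,4,5,6,7,8}:21
  start at 0(u): 56
  start at 1(e): 28
sum over floor = 84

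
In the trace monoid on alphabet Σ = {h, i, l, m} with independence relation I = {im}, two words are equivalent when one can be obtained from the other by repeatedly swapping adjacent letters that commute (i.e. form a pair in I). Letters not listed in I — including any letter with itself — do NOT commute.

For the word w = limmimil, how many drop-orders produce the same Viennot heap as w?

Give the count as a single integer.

20

piece 0:l — minimal
piece 1:i rests on {0:l}
piece 2:m rests on {0:l}
piece 3:m rests on {2:m}
piece 4:i rests on {1:i}
piece 5:m rests on {3:m}
piece 6:i rests on {4:i}
piece 7:l rests on {5:m, 6:i}
minimal pieces: {0:l}
ways to finish when only these pieces remain (= sum over removing one remaining piece with nothing left below it):
  1 left: {7}→1
  2 left: {5,7}→1  {6,7}→1
  3 left: {3,5,7}→1  {4,6,7}→1  {5,6,7}→2
  4 left: {1,4,6,7}→1  {2,3,5,7}→1  {3,5,6,7}→3  {4,5,6,7}→3
  5 left: {1,4,5,6,7}→4  {2,3,5,6,7}→4  {3,4,5,6,7}→6
  6 left: {1,3,4,5,6,7}→10  {2,3,4,5,6,7}→10
  placing 0:l first → 20 extensions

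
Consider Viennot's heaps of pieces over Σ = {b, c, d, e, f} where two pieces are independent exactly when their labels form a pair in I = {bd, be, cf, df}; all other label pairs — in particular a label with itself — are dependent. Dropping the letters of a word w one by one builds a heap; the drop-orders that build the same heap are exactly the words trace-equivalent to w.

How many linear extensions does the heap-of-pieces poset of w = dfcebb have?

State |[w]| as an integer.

9

0(d) covers ∅
1(f) covers ∅
2(c) covers 0:d
3(e) covers 1:f, 2:c
4(b) covers 1:f, 2:c
5(b) covers 4:b
floor of heap: 0:d, 1:f
completions by unplaced set U, small U first (add the entries for U minus each lowest piece of U):
  |U|=1: {3}:1  {5}:1
  |U|=2: {3,5}:2  {4,5}:1
  |U|=3: {3,4,5}:3
  |U|=4: {1,3,4,5}:3  {2,3,4,5}:3
  start at 0(d): 6
  start at 1(f): 3
sum over floor = 9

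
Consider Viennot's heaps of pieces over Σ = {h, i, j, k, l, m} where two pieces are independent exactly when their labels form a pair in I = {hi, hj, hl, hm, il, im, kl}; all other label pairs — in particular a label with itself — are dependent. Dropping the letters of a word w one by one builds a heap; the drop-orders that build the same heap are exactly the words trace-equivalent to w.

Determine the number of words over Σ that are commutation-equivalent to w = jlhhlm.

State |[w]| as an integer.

15

drop 0:j onto floor
drop 1:l onto {0:j}
drop 2:h onto floor
drop 3:h onto {2:h}
drop 4:l onto {1:l}
drop 5:m onto {4:l}
ground layer = {0:j, 2:h}
drop-orders for the pieces not yet dropped (sum over which currently-grounded one goes next):
  1 to go: {3} 1  {5} 1
  2 to go: {2,3} 1  {3,5} 2  {4,5} 1
  3 to go: {1,4,5} 1  {2,3,5} 3  {3,4,5} 3
  4 to go: {0,1,4,5} 1  {1,3,4,5} 4  {2,3,4,5} 6
  if 0:j drops first: 10 orders
  if 2:h drops first: 5 orders
heap linearizations: 15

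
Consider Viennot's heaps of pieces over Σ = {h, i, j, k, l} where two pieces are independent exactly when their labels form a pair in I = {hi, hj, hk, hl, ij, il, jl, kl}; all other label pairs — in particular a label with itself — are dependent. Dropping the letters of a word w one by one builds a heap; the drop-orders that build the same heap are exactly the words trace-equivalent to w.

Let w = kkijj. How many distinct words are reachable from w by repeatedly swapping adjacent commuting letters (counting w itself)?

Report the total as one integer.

0(k) covers ∅
1(k) covers 0:k
2(i) covers 1:k
3(j) covers 1:k
4(j) covers 3:j
floor of heap: 0:k
completions by unplaced set U, small U first (add the entries for U minus each lowest piece of U):
  |U|=1: {2}:1  {4}:1
  |U|=2: {2,4}:2  {3,4}:1
  |U|=3: {2,3,4}:3
  start at 0(k): 3

3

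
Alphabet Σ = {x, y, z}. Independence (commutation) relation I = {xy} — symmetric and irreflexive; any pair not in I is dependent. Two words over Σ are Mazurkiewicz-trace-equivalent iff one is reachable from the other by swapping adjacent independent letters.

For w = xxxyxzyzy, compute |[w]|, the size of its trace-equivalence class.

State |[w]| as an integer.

#0=x has no predecessor
#1=x depends on [0:x]
#2=x depends on [1:x]
#3=y has no predecessor
#4=x depends on [2:x]
#5=z depends on [3:y, 4:x]
#6=y depends on [5:z]
#7=z depends on [6:y]
#8=y depends on [7:z]
sources: [0:x, 3:y]
N(rest) = Σ N(rest − s) over sources s of rest; N(one piece) = 1:
  size 1 → [8]=1
  size 2 → [7,8]=1
  size 3 → [6,7,8]=1
  size 4 → [5,6,7,8]=1
  size 5 → [3,5,6,7,8]=1  [4,5,6,7,8]=1
  size 6 → [2,4,5,6,7,8]=1  [3,4,5,6,7,8]=2
  size 7 → [1,2,4,5,6,7,8]=1  [2,3,4,5,6,7,8]=3
  first=0(x) contributes 4
  first=3(y) contributes 1
|[w]| = 5

5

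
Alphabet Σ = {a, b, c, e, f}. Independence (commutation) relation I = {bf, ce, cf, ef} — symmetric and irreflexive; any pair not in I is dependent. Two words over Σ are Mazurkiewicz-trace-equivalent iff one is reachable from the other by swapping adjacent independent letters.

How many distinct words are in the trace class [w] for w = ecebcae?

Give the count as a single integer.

drop 0:e onto floor
drop 1:c onto floor
drop 2:e onto {0:e}
drop 3:b onto {1:c, 2:e}
drop 4:c onto {3:b}
drop 5:a onto {4:c}
drop 6:e onto {5:a}
ground layer = {0:e, 1:c}
drop-orders for the pieces not yet dropped (sum over which currently-grounded one goes next):
  1 to go: {6} 1
  2 to go: {5,6} 1
  3 to go: {4,5,6} 1
  4 to go: {3,4,5,6} 1
  5 to go: {1,3,4,5,6} 1  {2,3,4,5,6} 1
  if 0:e drops first: 2 orders
  if 1:c drops first: 1 orders
heap linearizations: 3

3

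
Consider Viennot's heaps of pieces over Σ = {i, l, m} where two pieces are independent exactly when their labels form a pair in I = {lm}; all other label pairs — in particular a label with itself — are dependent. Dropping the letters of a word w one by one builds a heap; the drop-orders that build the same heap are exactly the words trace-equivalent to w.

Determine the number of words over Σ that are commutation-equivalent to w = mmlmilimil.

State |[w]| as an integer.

4

drop 0:m onto floor
drop 1:m onto {0:m}
drop 2:l onto floor
drop 3:m onto {1:m}
drop 4:i onto {2:l, 3:m}
drop 5:l onto {4:i}
drop 6:i onto {5:l}
drop 7:m onto {6:i}
drop 8:i onto {7:m}
drop 9:l onto {8:i}
ground layer = {0:m, 2:l}
drop-orders for the pieces not yet dropped (sum over which currently-grounded one goes next):
  1 to go: {9} 1
  2 to go: {8,9} 1
  3 to go: {7,8,9} 1
  4 to go: {6,7,8,9} 1
  5 to go: {5,6,7,8,9} 1
  6 to go: {4,5,6,7,8,9} 1
  7 to go: {2,4,5,6,7,8,9} 1  {3,4,5,6,7,8,9} 1
  8 to go: {1,3,4,5,6,7,8,9} 1  {2,3,4,5,6,7,8,9} 2
  if 0:m drops first: 3 orders
  if 2:l drops first: 1 orders
heap linearizations: 4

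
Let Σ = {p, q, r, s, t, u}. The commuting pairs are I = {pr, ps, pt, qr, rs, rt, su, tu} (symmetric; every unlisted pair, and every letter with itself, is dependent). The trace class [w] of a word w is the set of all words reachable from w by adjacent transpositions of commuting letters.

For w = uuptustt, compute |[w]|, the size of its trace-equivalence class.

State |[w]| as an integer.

70

0(u) covers ∅
1(u) covers 0:u
2(p) covers 1:u
3(t) covers ∅
4(u) covers 2:p
5(s) covers 3:t
6(t) covers 5:s
7(t) covers 6:t
floor of heap: 0:u, 3:t
completions by unplaced set U, small U first (add the entries for U minus each lowest piece of U):
  |U|=1: {4}:1  {7}:1
  |U|=2: {2,4}:1  {4,7}:2  {6,7}:1
  |U|=3: {1,2,4}:1  {2,4,7}:3  {4,6,7}:3  {5,6,7}:1
  |U|=4: {0,1,2,4}:1  {1,2,4,7}:4  {2,4,6,7}:6  {3,5,6,7}:1  {4,5,6,7}:4
  |U|=5: {0,1,2,4,7}:5  {1,2,4,6,7}:10  {2,4,5,6,7}:10  {3,4,5,6,7}:5
  |U|=6: {0,1,2,4,6,7}:15  {1,2,4,5,6,7}:20  {2,3,4,5,6,7}:15
  start at 0(u): 35
  start at 3(t): 35
sum over floor = 70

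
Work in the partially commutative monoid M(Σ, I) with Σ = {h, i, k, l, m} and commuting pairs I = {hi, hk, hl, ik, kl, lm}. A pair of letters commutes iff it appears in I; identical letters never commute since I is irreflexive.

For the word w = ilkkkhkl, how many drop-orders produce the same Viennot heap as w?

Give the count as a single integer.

drop 0:i onto floor
drop 1:l onto {0:i}
drop 2:k onto floor
drop 3:k onto {2:k}
drop 4:k onto {3:k}
drop 5:h onto floor
drop 6:k onto {4:k}
drop 7:l onto {1:l}
ground layer = {0:i, 2:k, 5:h}
drop-orders for the pieces not yet dropped (sum over which currently-grounded one goes next):
  1 to go: {5} 1  {6} 1  {7} 1
  2 to go: {1,7} 1  {4,6} 1  {5,6} 2  {5,7} 2  {6,7} 2
  3 to go: {0,1,7} 1  {1,5,7} 3  {1,6,7} 3  {3,4,6} 1  {4,5,6} 3  {4,6,7} 3  {5,6,7} 6
  4 to go: {0,1,5,7} 4  {0,1,6,7} 4  {1,4,6,7} 6  {1,5,6,7} 12  {2,3,4,6} 1  {3,4,5,6} 4  {3,4,6,7} 4  {4,5,6,7} 12
  5 to go: {0,1,4,6,7} 10  {0,1,5,6,7} 20  {1,3,4,6,7} 10  {1,4,5,6,7} 30  {2,3,4,5,6} 5  {2,3,4,6,7} 5  {3,4,5,6,7} 20
  6 to go: {0,1,3,4,6,7} 20  {0,1,4,5,6,7} 60  {1,2,3,4,6,7} 15  {1,3,4,5,6,7} 60  {2,3,4,5,6,7} 30
  if 0:i drops first: 105 orders
  if 2:k drops first: 140 orders
  if 5:h drops first: 35 orders
heap linearizations: 280

280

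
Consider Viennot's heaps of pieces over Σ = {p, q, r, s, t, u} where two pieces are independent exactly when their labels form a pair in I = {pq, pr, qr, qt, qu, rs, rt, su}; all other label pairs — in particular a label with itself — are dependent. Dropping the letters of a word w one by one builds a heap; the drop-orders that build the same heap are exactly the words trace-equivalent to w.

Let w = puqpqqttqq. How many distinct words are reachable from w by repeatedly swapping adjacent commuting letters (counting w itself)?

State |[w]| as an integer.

252

#0=p has no predecessor
#1=u depends on [0:p]
#2=q has no predecessor
#3=p depends on [1:u]
#4=q depends on [2:q]
#5=q depends on [4:q]
#6=t depends on [3:p]
#7=t depends on [6:t]
#8=q depends on [5:q]
#9=q depends on [8:q]
sources: [0:p, 2:q]
N(rest) = Σ N(rest − s) over sources s of rest; N(one piece) = 1:
  size 1 → [7]=1  [9]=1
  size 2 → [6,7]=1  [7,9]=2  [8,9]=1
  size 3 → [3,6,7]=1  [5,8,9]=1  [6,7,9]=3  [7,8,9]=3
  size 4 → [1,3,6,7]=1  [3,6,7,9]=4  [4,5,8,9]=1  [5,7,8,9]=4  [6,7,8,9]=6
  size 5 → [0,1,3,6,7]=1  [1,3,6,7,9]=5  [2,4,5,8,9]=1  [3,6,7,8,9]=10  [4,5,7,8,9]=5  [5,6,7,8,9]=10
  size 6 → [0,1,3,6,7,9]=6  [1,3,6,7,8,9]=15  [2,4,5,7,8,9]=6  [3,5,6,7,8,9]=20  [4,5,6,7,8,9]=15
  size 7 → [0,1,3,6,7,8,9]=21  [1,3,5,6,7,8,9]=35  [2,4,5,6,7,8,9]=21  [3,4,5,6,7,8,9]=35
  size 8 → [0,1,3,5,6,7,8,9]=56  [1,3,4,5,6,7,8,9]=70  [2,3,4,5,6,7,8,9]=56
  first=0(p) contributes 126
  first=2(q) contributes 126
|[w]| = 252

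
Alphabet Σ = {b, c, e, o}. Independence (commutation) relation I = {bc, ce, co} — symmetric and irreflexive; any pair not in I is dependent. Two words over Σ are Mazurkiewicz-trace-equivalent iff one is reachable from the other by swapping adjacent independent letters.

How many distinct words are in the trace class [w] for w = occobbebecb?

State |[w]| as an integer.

165

#0=o has no predecessor
#1=c has no predecessor
#2=c depends on [1:c]
#3=o depends on [0:o]
#4=b depends on [3:o]
#5=b depends on [4:b]
#6=e depends on [5:b]
#7=b depends on [6:e]
#8=e depends on [7:b]
#9=c depends on [2:c]
#10=b depends on [8:e]
sources: [0:o, 1:c]
N(rest) = Σ N(rest − s) over sources s of rest; N(one piece) = 1:
  size 1 → [9]=1  [10]=1
  size 2 → [2,9]=1  [8,10]=1  [9,10]=2
  size 3 → [1,2,9]=1  [2,9,10]=3  [7,8,10]=1  [8,9,10]=3
  size 4 → [1,2,9,10]=4  [2,8,9,10]=6  [6,7,8,10]=1  [7,8,9,10]=4
  size 5 → [1,2,8,9,10]=10  [2,7,8,9,10]=10  [5,6,7,8,10]=1  [6,7,8,9,10]=5
  size 6 → [1,2,7,8,9,10]=20  [2,6,7,8,9,10]=15  [4,5,6,7,8,10]=1  [5,6,7,8,9,10]=6
  size 7 → [1,2,6,7,8,9,10]=35  [2,5,6,7,8,9,10]=21  [3,4,5,6,7,8,10]=1  [4,5,6,7,8,9,10]=7
  size 8 → [0,3,4,5,6,7,8,10]=1  [1,2,5,6,7,8,9,10]=56  [2,4,5,6,7,8,9,10]=28  [3,4,5,6,7,8,9,10]=8
  size 9 → [0,3,4,5,6,7,8,9,10]=9  [1,2,4,5,6,7,8,9,10]=84  [2,3,4,5,6,7,8,9,10]=36
  first=0(o) contributes 120
  first=1(c) contributes 45
|[w]| = 165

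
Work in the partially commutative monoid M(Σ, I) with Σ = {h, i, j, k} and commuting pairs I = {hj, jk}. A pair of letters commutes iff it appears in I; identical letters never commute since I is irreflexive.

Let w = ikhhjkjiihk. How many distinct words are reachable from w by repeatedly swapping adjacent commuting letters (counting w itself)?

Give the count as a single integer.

15

0(i) covers ∅
1(k) covers 0:i
2(h) covers 1:k
3(h) covers 2:h
4(j) covers 0:i
5(k) covers 3:h
6(j) covers 4:j
7(i) covers 5:k, 6:j
8(i) covers 7:i
9(h) covers 8:i
10(k) covers 9:h
floor of heap: 0:i
completions by unplaced set U, small U first (add the entries for U minus each lowest piece of U):
  |U|=1: {10}:1
  |U|=2: {9,10}:1
  |U|=3: {8,9,10}:1
  |U|=4: {7,8,9,10}:1
  |U|=5: {5,7,8,9,10}:1  {6,7,8,9,10}:1
  |U|=6: {3,5,7,8,9,10}:1  {4,6,7,8,9,10}:1  {5,6,7,8,9,10}:2
  |U|=7: {2,3,5,7,8,9,10}:1  {3,5,6,7,8,9,10}:3  {4,5,6,7,8,9,10}:3
  |U|=8: {1,2,3,5,7,8,9,10}:1  {2,3,5,6,7,8,9,10}:4  {3,4,5,6,7,8,9,10}:6
  |U|=9: {1,2,3,5,6,7,8,9,10}:5  {2,3,4,5,6,7,8,9,10}:10
  start at 0(i): 15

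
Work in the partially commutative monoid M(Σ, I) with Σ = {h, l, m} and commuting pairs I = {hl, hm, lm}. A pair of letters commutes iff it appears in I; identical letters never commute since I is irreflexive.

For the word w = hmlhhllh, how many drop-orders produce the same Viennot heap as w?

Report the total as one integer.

drop 0:h onto floor
drop 1:m onto floor
drop 2:l onto floor
drop 3:h onto {0:h}
drop 4:h onto {3:h}
drop 5:l onto {2:l}
drop 6:l onto {5:l}
drop 7:h onto {4:h}
ground layer = {0:h, 1:m, 2:l}
drop-orders for the pieces not yet dropped (sum over which currently-grounded one goes next):
  1 to go: {1} 1  {6} 1  {7} 1
  2 to go: {1,6} 2  {1,7} 2  {4,7} 1  {5,6} 1  {6,7} 2
  3 to go: {1,4,7} 3  {1,5,6} 3  {1,6,7} 6  {2,5,6} 1  {3,4,7} 1  {4,6,7} 3  {5,6,7} 3
  4 to go: {0,3,4,7} 1  {1,2,5,6} 4  {1,3,4,7} 4  {1,4,6,7} 12  {1,5,6,7} 12  {2,5,6,7} 4  {3,4,6,7} 4  {4,5,6,7} 6
  5 to go: {0,1,3,4,7} 5  {0,3,4,6,7} 5  {1,2,5,6,7} 20  {1,3,4,6,7} 20  {1,4,5,6,7} 30  {2,4,5,6,7} 10  {3,4,5,6,7} 10
  6 to go: {0,1,3,4,6,7} 30  {0,3,4,5,6,7} 15  {1,2,4,5,6,7} 60  {1,3,4,5,6,7} 60  {2,3,4,5,6,7} 20
  if 0:h drops first: 140 orders
  if 1:m drops first: 35 orders
  if 2:l drops first: 105 orders
heap linearizations: 280

280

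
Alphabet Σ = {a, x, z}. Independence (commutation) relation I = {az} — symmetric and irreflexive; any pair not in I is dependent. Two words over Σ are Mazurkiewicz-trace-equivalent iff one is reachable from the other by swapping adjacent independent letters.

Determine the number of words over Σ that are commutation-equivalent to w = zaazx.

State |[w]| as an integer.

6

0(z) covers ∅
1(a) covers ∅
2(a) covers 1:a
3(z) covers 0:z
4(x) covers 2:a, 3:z
floor of heap: 0:z, 1:a
completions by unplaced set U, small U first (add the entries for U minus each lowest piece of U):
  |U|=1: {4}:1
  |U|=2: {2,4}:1  {3,4}:1
  |U|=3: {0,3,4}:1  {1,2,4}:1  {2,3,4}:2
  start at 0(z): 3
  start at 1(a): 3
sum over floor = 6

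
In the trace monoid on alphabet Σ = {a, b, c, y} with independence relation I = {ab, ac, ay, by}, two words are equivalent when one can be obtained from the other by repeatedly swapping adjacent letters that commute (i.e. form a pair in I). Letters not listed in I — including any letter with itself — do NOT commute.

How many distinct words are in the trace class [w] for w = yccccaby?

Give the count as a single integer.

drop 0:y onto floor
drop 1:c onto {0:y}
drop 2:c onto {1:c}
drop 3:c onto {2:c}
drop 4:c onto {3:c}
drop 5:a onto floor
drop 6:b onto {4:c}
drop 7:y onto {4:c}
ground layer = {0:y, 5:a}
drop-orders for the pieces not yet dropped (sum over which currently-grounded one goes next):
  1 to go: {5} 1  {6} 1  {7} 1
  2 to go: {5,6} 2  {5,7} 2  {6,7} 2
  3 to go: {4,6,7} 2  {5,6,7} 6
  4 to go: {3,4,6,7} 2  {4,5,6,7} 8
  5 to go: {2,3,4,6,7} 2  {3,4,5,6,7} 10
  6 to go: {1,2,3,4,6,7} 2  {2,3,4,5,6,7} 12
  if 0:y drops first: 14 orders
  if 5:a drops first: 2 orders
heap linearizations: 16

16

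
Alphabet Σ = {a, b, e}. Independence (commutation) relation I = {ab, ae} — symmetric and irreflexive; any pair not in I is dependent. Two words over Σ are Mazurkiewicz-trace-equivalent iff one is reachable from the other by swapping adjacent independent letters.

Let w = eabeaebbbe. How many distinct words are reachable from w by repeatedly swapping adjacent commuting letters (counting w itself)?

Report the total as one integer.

45

drop 0:e onto floor
drop 1:a onto floor
drop 2:b onto {0:e}
drop 3:e onto {2:b}
drop 4:a onto {1:a}
drop 5:e onto {3:e}
drop 6:b onto {5:e}
drop 7:b onto {6:b}
drop 8:b onto {7:b}
drop 9:e onto {8:b}
ground layer = {0:e, 1:a}
drop-orders for the pieces not yet dropped (sum over which currently-grounded one goes next):
  1 to go: {4} 1  {9} 1
  2 to go: {1,4} 1  {4,9} 2  {8,9} 1
  3 to go: {1,4,9} 3  {4,8,9} 3  {7,8,9} 1
  4 to go: {1,4,8,9} 6  {4,7,8,9} 4  {6,7,8,9} 1
  5 to go: {1,4,7,8,9} 10  {4,6,7,8,9} 5  {5,6,7,8,9} 1
  6 to go: {1,4,6,7,8,9} 15  {3,5,6,7,8,9} 1  {4,5,6,7,8,9} 6
  7 to go: {1,4,5,6,7,8,9} 21  {2,3,5,6,7,8,9} 1  {3,4,5,6,7,8,9} 7
  8 to go: {0,2,3,5,6,7,8,9} 1  {1,3,4,5,6,7,8,9} 28  {2,3,4,5,6,7,8,9} 8
  if 0:e drops first: 36 orders
  if 1:a drops first: 9 orders
heap linearizations: 45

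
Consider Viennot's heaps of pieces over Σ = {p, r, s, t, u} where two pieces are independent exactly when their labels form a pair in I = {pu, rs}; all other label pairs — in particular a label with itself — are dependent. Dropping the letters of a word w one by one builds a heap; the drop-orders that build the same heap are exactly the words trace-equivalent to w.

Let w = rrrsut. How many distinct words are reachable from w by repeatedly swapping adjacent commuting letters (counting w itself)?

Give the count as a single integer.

drop 0:r onto floor
drop 1:r onto {0:r}
drop 2:r onto {1:r}
drop 3:s onto floor
drop 4:u onto {2:r, 3:s}
drop 5:t onto {4:u}
ground layer = {0:r, 3:s}
drop-orders for the pieces not yet dropped (sum over which currently-grounded one goes next):
  1 to go: {5} 1
  2 to go: {4,5} 1
  3 to go: {2,4,5} 1  {3,4,5} 1
  4 to go: {1,2,4,5} 1  {2,3,4,5} 2
  if 0:r drops first: 3 orders
  if 3:s drops first: 1 orders
heap linearizations: 4

4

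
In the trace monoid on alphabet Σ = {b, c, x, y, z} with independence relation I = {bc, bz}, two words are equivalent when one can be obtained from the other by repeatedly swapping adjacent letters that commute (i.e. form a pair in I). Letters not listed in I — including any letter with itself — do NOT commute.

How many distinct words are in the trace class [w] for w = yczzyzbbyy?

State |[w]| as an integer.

#0=y has no predecessor
#1=c depends on [0:y]
#2=z depends on [1:c]
#3=z depends on [2:z]
#4=y depends on [3:z]
#5=z depends on [4:y]
#6=b depends on [4:y]
#7=b depends on [6:b]
#8=y depends on [5:z, 7:b]
#9=y depends on [8:y]
sources: [0:y]
N(rest) = Σ N(rest − s) over sources s of rest; N(one piece) = 1:
  size 1 → [9]=1
  size 2 → [8,9]=1
  size 3 → [5,8,9]=1  [7,8,9]=1
  size 4 → [5,7,8,9]=2  [6,7,8,9]=1
  size 5 → [5,6,7,8,9]=3
  size 6 → [4,5,6,7,8,9]=3
  size 7 → [3,4,5,6,7,8,9]=3
  size 8 → [2,3,4,5,6,7,8,9]=3
  first=0(y) contributes 3

3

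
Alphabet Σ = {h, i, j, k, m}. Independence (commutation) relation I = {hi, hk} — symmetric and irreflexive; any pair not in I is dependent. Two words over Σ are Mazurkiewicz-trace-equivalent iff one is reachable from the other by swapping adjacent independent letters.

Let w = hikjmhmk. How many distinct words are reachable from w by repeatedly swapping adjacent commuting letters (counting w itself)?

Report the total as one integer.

piece 0:h — minimal
piece 1:i — minimal
piece 2:k rests on {1:i}
piece 3:j rests on {0:h, 2:k}
piece 4:m rests on {3:j}
piece 5:h rests on {4:m}
piece 6:m rests on {5:h}
piece 7:k rests on {6:m}
minimal pieces: {0:h, 1:i}
ways to finish when only these pieces remain (= sum over removing one remaining piece with nothing left below it):
  1 left: {7}→1
  2 left: {6,7}→1
  3 left: {5,6,7}→1
  4 left: {4,5,6,7}→1
  5 left: {3,4,5,6,7}→1
  6 left: {0,3,4,5,6,7}→1  {2,3,4,5,6,7}→1
  placing 0:h first → 1 extensions
  placing 1:i first → 2 extensions
total linear extensions = 3

3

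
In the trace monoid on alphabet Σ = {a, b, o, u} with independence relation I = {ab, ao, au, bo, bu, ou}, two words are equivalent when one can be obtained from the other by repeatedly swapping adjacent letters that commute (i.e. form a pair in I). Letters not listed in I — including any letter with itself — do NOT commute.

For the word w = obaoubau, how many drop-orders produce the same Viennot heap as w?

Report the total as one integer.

#0=o has no predecessor
#1=b has no predecessor
#2=a has no predecessor
#3=o depends on [0:o]
#4=u has no predecessor
#5=b depends on [1:b]
#6=a depends on [2:a]
#7=u depends on [4:u]
sources: [0:o, 1:b, 2:a, 4:u]
N(rest) = Σ N(rest − s) over sources s of rest; N(one piece) = 1:
  size 1 → [3]=1  [5]=1  [6]=1  [7]=1
  size 2 → [0,3]=1  [1,5]=1  [2,6]=1  [3,5]=2  [3,6]=2  [3,7]=2  [4,7]=1  [5,6]=2  [5,7]=2  [6,7]=2
  size 3 → [0,3,5]=3  [0,3,6]=3  [0,3,7]=3  [1,3,5]=3  [1,5,6]=3  [1,5,7]=3  [2,3,6]=3  [2,5,6]=3  [2,6,7]=3  [3,4,7]=3  [3,5,6]=6  [3,5,7]=6  [3,6,7]=6  [4,5,7]=3  [4,6,7]=3  [5,6,7]=6
  size 4 → [0,1,3,5]=6  [0,2,3,6]=6  [0,3,4,7]=6  [0,3,5,6]=12  [0,3,5,7]=12  [0,3,6,7]=12  [1,2,5,6]=6  [1,3,5,6]=12  [1,3,5,7]=12  [1,4,5,7]=6  [1,5,6,7]=12  [2,3,5,6]=12  [2,3,6,7]=12  [2,4,6,7]=6  [2,5,6,7]=12  [3,4,5,7]=12  [3,4,6,7]=12  [3,5,6,7]=24  [4,5,6,7]=12
  size 5 → [0,1,3,5,6]=30  [0,1,3,5,7]=30  [0,2,3,5,6]=30  [0,2,3,6,7]=30  [0,3,4,5,7]=30  [0,3,4,6,7]=30  [0,3,5,6,7]=60  [1,2,3,5,6]=30  [1,2,5,6,7]=30  [1,3,4,5,7]=30  [1,3,5,6,7]=60  [1,4,5,6,7]=30  [2,3,4,6,7]=30  [2,3,5,6,7]=60  [2,4,5,6,7]=30  [3,4,5,6,7]=60
  size 6 → [0,1,2,3,5,6]=90  [0,1,3,4,5,7]=90  [0,1,3,5,6,7]=180  [0,2,3,4,6,7]=90  [0,2,3,5,6,7]=180  [0,3,4,5,6,7]=180  [1,2,3,5,6,7]=180  [1,2,4,5,6,7]=90  [1,3,4,5,6,7]=180  [2,3,4,5,6,7]=180
  first=0(o) contributes 630
  first=1(b) contributes 630
  first=2(a) contributes 630
  first=4(u) contributes 630
|[w]| = 2520

2520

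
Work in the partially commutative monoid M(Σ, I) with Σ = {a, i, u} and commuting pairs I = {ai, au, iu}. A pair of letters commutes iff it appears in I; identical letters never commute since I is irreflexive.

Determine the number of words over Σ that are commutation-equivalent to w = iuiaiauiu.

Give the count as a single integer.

#0=i has no predecessor
#1=u has no predecessor
#2=i depends on [0:i]
#3=a has no predecessor
#4=i depends on [2:i]
#5=a depends on [3:a]
#6=u depends on [1:u]
#7=i depends on [4:i]
#8=u depends on [6:u]
sources: [0:i, 1:u, 3:a]
N(rest) = Σ N(rest − s) over sources s of rest; N(one piece) = 1:
  size 1 → [5]=1  [7]=1  [8]=1
  size 2 → [3,5]=1  [4,7]=1  [5,7]=2  [5,8]=2  [6,8]=1  [7,8]=2
  size 3 → [1,6,8]=1  [2,4,7]=1  [3,5,7]=3  [3,5,8]=3  [4,5,7]=3  [4,7,8]=3  [5,6,8]=3  [5,7,8]=6  [6,7,8]=3
  size 4 → [0,2,4,7]=1  [1,5,6,8]=4  [1,6,7,8]=4  [2,4,5,7]=4  [2,4,7,8]=4  [3,4,5,7]=6  [3,5,6,8]=6  [3,5,7,8]=12  [4,5,7,8]=12  [4,6,7,8]=6  [5,6,7,8]=12
  size 5 → [0,2,4,5,7]=5  [0,2,4,7,8]=5  [1,3,5,6,8]=10  [1,4,6,7,8]=10  [1,5,6,7,8]=20  [2,3,4,5,7]=10  [2,4,5,7,8]=20  [2,4,6,7,8]=10  [3,4,5,7,8]=30  [3,5,6,7,8]=30  [4,5,6,7,8]=30
  size 6 → [0,2,3,4,5,7]=15  [0,2,4,5,7,8]=30  [0,2,4,6,7,8]=15  [1,2,4,6,7,8]=20  [1,3,5,6,7,8]=60  [1,4,5,6,7,8]=60  [2,3,4,5,7,8]=60  [2,4,5,6,7,8]=60  [3,4,5,6,7,8]=90
  size 7 → [0,1,2,4,6,7,8]=35  [0,2,3,4,5,7,8]=105  [0,2,4,5,6,7,8]=105  [1,2,4,5,6,7,8]=140  [1,3,4,5,6,7,8]=210  [2,3,4,5,6,7,8]=210
  first=0(i) contributes 560
  first=1(u) contributes 420
  first=3(a) contributes 280
|[w]| = 1260

1260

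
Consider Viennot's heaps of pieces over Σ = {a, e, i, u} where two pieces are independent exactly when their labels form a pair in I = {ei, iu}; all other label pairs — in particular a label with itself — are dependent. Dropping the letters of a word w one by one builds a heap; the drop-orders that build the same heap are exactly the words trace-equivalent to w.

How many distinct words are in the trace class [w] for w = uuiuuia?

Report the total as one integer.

drop 0:u onto floor
drop 1:u onto {0:u}
drop 2:i onto floor
drop 3:u onto {1:u}
drop 4:u onto {3:u}
drop 5:i onto {2:i}
drop 6:a onto {4:u, 5:i}
ground layer = {0:u, 2:i}
drop-orders for the pieces not yet dropped (sum over which currently-grounded one goes next):
  1 to go: {6} 1
  2 to go: {4,6} 1  {5,6} 1
  3 to go: {2,5,6} 1  {3,4,6} 1  {4,5,6} 2
  4 to go: {1,3,4,6} 1  {2,4,5,6} 3  {3,4,5,6} 3
  5 to go: {0,1,3,4,6} 1  {1,3,4,5,6} 4  {2,3,4,5,6} 6
  if 0:u drops first: 10 orders
  if 2:i drops first: 5 orders
heap linearizations: 15

15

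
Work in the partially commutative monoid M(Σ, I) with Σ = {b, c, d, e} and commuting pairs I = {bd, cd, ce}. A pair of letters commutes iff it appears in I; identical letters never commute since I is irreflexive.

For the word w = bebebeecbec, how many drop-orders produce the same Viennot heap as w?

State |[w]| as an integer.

6

#0=b has no predecessor
#1=e depends on [0:b]
#2=b depends on [1:e]
#3=e depends on [2:b]
#4=b depends on [3:e]
#5=e depends on [4:b]
#6=e depends on [5:e]
#7=c depends on [4:b]
#8=b depends on [6:e, 7:c]
#9=e depends on [8:b]
#10=c depends on [8:b]
sources: [0:b]
N(rest) = Σ N(rest − s) over sources s of rest; N(one piece) = 1:
  size 1 → [9]=1  [10]=1
  size 2 → [9,10]=2
  size 3 → [8,9,10]=2
  size 4 → [6,8,9,10]=2  [7,8,9,10]=2
  size 5 → [5,6,8,9,10]=2  [6,7,8,9,10]=4
  size 6 → [5,6,7,8,9,10]=6
  size 7 → [4,5,6,7,8,9,10]=6
  size 8 → [3,4,5,6,7,8,9,10]=6
  size 9 → [2,3,4,5,6,7,8,9,10]=6
  first=0(b) contributes 6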